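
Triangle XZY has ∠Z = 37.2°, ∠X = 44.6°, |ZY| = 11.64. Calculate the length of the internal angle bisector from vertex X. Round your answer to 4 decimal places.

The third angle is ∠Y = 180° − ∠X − ∠Z = 98.20°.
Law of sines: |YX| = |ZY|·sin Z/sin X ≈ 10.023.
Law of sines: |XZ| = |ZY|·sin Y/sin X ≈ 16.408.
The bisector from X has length 2·|YX|·|XZ|·cos(∠X/2)/(|YX|+|XZ|) ≈ 11.513.

11.5134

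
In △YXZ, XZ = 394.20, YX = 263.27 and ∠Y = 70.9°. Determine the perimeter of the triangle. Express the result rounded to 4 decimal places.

1049.4006

Law of sines: sin Z = YX·sin Y/XZ ≈ 0.63109.
Since XZ ≥ YX, only the acute value applies: ∠Z ≈ 39.13°.
Then ∠X = 180° − ∠Y − ∠Z ≈ 69.97°.
Law of sines gives ZY = XZ·sin X/sin Y ≈ 391.93.
Semiperimeter s = (394.2+391.93+263.27)/2 = 524.7.
Perimeter = 394.2 + 391.93 + 263.27 = 1049.4.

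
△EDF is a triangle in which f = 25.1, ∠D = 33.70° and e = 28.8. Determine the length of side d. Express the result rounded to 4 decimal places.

16.0201

By the law of cosines, d² = f² + e² − 2·f·e·cos D = 256.64, so d ≈ 16.02.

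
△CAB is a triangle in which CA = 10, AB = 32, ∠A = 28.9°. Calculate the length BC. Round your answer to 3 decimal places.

23.742

By the law of cosines, BC² = CA² + AB² − 2·CA·AB·cos A = 563.7, so BC ≈ 23.742.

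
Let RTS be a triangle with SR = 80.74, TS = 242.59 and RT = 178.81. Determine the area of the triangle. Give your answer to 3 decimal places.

Semiperimeter s = (242.59 + 80.74 + 178.81)/2 = 251.07.
Heron's formula: area = √(251.07·8.48·170.33·72.26) ≈ 5119.1.

5119.056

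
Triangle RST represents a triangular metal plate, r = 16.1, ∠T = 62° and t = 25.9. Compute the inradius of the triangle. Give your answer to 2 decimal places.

Law of sines: sin R = r·sin T/t ≈ 0.54886.
Since t ≥ r, only the acute value applies: ∠R ≈ 33.29°.
Then ∠S = 180° − ∠T − ∠R ≈ 84.71°.
Law of sines gives s = t·sin S/sin T ≈ 29.209.
Area = ½·t·r·sin S ≈ 207.61.
Semiperimeter p = (16.1+29.209+25.9)/2 = 35.604.
Inradius = area/p = 207.61/35.604 ≈ 5.831.

5.83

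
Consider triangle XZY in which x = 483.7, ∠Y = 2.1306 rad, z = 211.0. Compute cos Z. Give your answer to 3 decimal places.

cos Z ≈ 0.958

By the law of cosines, y² = x² + z² − 2·x·z·cos Y = 3.8688e+05, so y ≈ 622.
Law of cosines again: cos Z = (y² + x² − z²)/(2·y·x) ≈ 0.95780, so ∠Z ≈ 0.2916 rad.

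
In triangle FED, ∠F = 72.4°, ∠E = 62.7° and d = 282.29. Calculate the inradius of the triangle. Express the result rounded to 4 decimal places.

r ≈ 93.8524

The third angle is ∠D = 180° − ∠F − ∠E = 44.90°.
Law of sines: f = d·sin F/sin D ≈ 381.2.
Law of sines: e = d·sin E/sin D ≈ 355.37.
Area = ½·d·f·sin E ≈ 47811.
Semiperimeter s = (381.2+355.37+282.29)/2 = 509.43.
Inradius = area/s = 47811/509.43 ≈ 93.852.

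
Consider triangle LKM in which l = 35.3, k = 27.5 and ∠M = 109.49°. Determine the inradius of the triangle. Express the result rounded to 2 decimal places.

8.01

By the law of cosines, m² = l² + k² − 2·l·k·cos M = 2650.1, so m ≈ 51.479.
Area = ½·l·k·sin M ≈ 457.56.
Semiperimeter s = (35.3+27.5+51.479)/2 = 57.14.
Inradius = area/s = 457.56/57.14 ≈ 8.0078.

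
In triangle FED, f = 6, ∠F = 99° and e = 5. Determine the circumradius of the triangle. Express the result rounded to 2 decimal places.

Law of sines: sin E = e·sin F/f ≈ 0.82307.
Since f ≥ e, only the acute value applies: ∠E ≈ 55.39°.
Then ∠D = 180° − ∠F − ∠E ≈ 25.61°.
Law of sines gives d = f·sin D/sin F ≈ 2.6254.
Circumradius = f/(2 sin F) ≈ 3.0374.

R ≈ 3.04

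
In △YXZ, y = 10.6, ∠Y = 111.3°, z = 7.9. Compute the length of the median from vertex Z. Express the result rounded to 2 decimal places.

Law of sines: sin Z = z·sin Y/y ≈ 0.69437.
Since y ≥ z, only the acute value applies: ∠Z ≈ 43.98°.
Then ∠X = 180° − ∠Y − ∠Z ≈ 24.72°.
Law of sines gives x = y·sin X/sin Y ≈ 4.7582.
Median from Z: ½√(2·y² + 2·x² − z²) ≈ 7.204.

m_Z ≈ 7.20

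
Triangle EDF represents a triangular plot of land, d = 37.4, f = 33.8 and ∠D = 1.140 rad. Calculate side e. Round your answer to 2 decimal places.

Law of sines: sin F = f·sin D/d ≈ 0.82117.
Since d ≥ f, only the acute value applies: ∠F ≈ 0.963 rad.
Then ∠E = π − ∠D − ∠F ≈ 1.038 rad.
Law of sines gives e = d·sin E/sin D ≈ 35.458.

35.46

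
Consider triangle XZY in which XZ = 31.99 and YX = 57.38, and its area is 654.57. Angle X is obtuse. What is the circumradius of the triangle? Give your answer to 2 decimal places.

From area = ½·YX·XZ·sin X, we get sin X = 2·area/(YX·XZ) ≈ 0.71320.
Taking the obtuse solution, ∠X ≈ 134.50°.
Law of cosines then gives ZY ≈ 83.001.
Circumradius = ZY/(2 sin X) ≈ 58.189.

58.19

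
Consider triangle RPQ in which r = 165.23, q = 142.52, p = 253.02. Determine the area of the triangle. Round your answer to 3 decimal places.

area ≈ 11036.809

Semiperimeter s = (165.23 + 253.02 + 142.52)/2 = 280.38.
Heron's formula: area = √(280.38·115.16·27.365·137.86) ≈ 11037.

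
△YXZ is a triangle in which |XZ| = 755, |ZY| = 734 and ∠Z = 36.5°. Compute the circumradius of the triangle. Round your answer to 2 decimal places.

R ≈ 392.32

By the law of cosines, |YX|² = |XZ|² + |ZY|² − 2·|XZ|·|ZY|·cos Z = 2.1783e+05, so |YX| ≈ 466.73.
Area = ½·|XZ|·|ZY|·sin Z ≈ 1.6482e+05.
Circumradius = |YX|/(2 sin Z) ≈ 392.32.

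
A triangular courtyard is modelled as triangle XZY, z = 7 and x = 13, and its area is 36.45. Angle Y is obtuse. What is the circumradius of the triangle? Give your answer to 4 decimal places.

R ≈ 11.2853

From area = ½·x·z·sin Y, we get sin Y = 2·area/(x·z) ≈ 0.80110.
Taking the obtuse solution, ∠Y ≈ 126.76°.
Law of cosines then gives y ≈ 18.081.
Circumradius = y/(2 sin Y) ≈ 11.285.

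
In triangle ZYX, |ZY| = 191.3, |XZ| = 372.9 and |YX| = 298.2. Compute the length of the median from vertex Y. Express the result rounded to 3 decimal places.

167.320

Median from Y: ½√(2·|ZY|² + 2·|YX|² − |XZ|²) ≈ 167.32.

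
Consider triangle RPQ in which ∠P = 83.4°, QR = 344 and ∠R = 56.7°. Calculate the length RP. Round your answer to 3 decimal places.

The third angle is ∠Q = 180° − ∠R − ∠P = 39.90°.
Law of sines: RP = QR·sin Q/sin P ≈ 222.13.

222.131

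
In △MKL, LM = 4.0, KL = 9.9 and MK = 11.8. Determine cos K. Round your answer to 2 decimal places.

cos K ≈ 0.95

By the law of cosines, cos K = (MK² + KL² − LM²) / (2·MK·KL) ≈ 0.94697, so ∠K ≈ 0.3271 rad.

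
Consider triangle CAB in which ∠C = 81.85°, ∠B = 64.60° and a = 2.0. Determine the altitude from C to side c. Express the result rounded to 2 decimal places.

h_C ≈ 1.81

The third angle is ∠A = 180° − ∠B − ∠C = 33.55°.
Law of sines: c = a·sin C/sin A ≈ 3.5823.
Law of sines: b = a·sin B/sin A ≈ 3.269.
Area = ½·a·c·sin B ≈ 3.236.
The altitude from C has length 2·area/c ≈ 1.8067.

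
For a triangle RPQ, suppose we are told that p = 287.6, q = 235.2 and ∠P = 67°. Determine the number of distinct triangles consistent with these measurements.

q·sin P = 235.2·sin(67°) ≈ 216.5.
Since p ≥ q, exactly one triangle exists.

1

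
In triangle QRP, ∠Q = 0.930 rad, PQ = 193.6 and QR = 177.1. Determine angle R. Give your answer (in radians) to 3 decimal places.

1.194

By the law of cosines, RP² = PQ² + QR² − 2·PQ·QR·cos Q = 27850, so RP ≈ 166.88.
Law of cosines again: cos R = (QR² + RP² − PQ²)/(2·QR·RP) ≈ 0.36768, so ∠R ≈ 1.194 rad.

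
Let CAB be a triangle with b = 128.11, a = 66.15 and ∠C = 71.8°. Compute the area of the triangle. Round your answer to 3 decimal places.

Area = ½·a·b·sin C ≈ 4025.3.

4025.258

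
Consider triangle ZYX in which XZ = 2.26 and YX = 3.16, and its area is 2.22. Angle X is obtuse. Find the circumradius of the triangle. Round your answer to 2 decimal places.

From area = ½·YX·XZ·sin X, we get sin X = 2·area/(YX·XZ) ≈ 0.62171.
Taking the obtuse solution, ∠X ≈ 141.56°.
Law of cosines then gives ZY ≈ 5.1264.
Circumradius = ZY/(2 sin X) ≈ 4.1229.

R ≈ 4.12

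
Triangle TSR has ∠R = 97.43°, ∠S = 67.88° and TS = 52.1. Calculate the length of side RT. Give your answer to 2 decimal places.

48.67

The third angle is ∠T = 180° − ∠S − ∠R = 14.69°.
Law of sines: RT = TS·sin S/sin R ≈ 48.674.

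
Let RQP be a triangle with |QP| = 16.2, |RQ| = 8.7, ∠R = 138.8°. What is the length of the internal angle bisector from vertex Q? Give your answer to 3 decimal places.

t_Q ≈ 11.140

Law of sines: sin P = |RQ|·sin R/|QP| ≈ 0.35374.
Since |QP| ≥ |RQ|, only the acute value applies: ∠P ≈ 20.72°.
Then ∠Q = 180° − ∠R − ∠P ≈ 20.48°.
Law of sines gives |PR| = |QP|·sin Q/sin R ≈ 8.6066.
The bisector from Q has length 2·|RQ|·|QP|·cos(∠Q/2)/(|RQ|+|QP|) ≈ 11.14.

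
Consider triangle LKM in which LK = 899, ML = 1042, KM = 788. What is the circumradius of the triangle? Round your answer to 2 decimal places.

By the law of cosines, cos L = (ML² + LK² − KM²) / (2·ML·LK) ≈ 0.67948, so ∠L ≈ 47.20°.
Circumradius = KM/(2 sin L) ≈ 537.01.

R ≈ 537.01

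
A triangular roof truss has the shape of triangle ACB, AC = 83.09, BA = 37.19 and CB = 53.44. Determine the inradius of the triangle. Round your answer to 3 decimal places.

8.488

Semiperimeter s = (53.44 + 37.19 + 83.09)/2 = 86.86.
Heron's formula: area = √(86.86·33.42·49.67·3.77) ≈ 737.28.
Inradius = area/s = 737.28/86.86 ≈ 8.4881.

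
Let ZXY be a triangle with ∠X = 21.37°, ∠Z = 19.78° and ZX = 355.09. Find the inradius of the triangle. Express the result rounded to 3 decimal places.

The third angle is ∠Y = 180° − ∠Z − ∠X = 138.85°.
Law of sines: XY = ZX·sin Z/sin Y ≈ 182.61.
Law of sines: YZ = ZX·sin X/sin Y ≈ 196.63.
Area = ½·ZX·XY·sin X ≈ 11814.
Semiperimeter s = (182.61+196.63+355.09)/2 = 367.17.
Inradius = area/s = 11814/367.17 ≈ 32.177.

32.177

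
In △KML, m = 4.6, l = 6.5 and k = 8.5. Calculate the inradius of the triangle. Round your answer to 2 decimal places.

Semiperimeter s = (8.5 + 4.6 + 6.5)/2 = 9.8.
Heron's formula: area = √(9.8·1.3·5.2·3.3) ≈ 14.786.
Inradius = area/s = 14.786/9.8 ≈ 1.5087.

1.51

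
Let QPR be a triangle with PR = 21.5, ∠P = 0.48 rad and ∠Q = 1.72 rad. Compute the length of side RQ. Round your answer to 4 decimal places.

The third angle is ∠R = π − ∠Q − ∠P = 0.942 rad.
Law of sines: RQ = PR·sin P/sin Q ≈ 10.04.

10.0398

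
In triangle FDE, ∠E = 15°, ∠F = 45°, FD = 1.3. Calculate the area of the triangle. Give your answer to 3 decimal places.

1.999

The third angle is ∠D = 180° − ∠E − ∠F = 120.00°.
Law of sines: DE = FD·sin F/sin E ≈ 3.5517.
Law of sines: EF = FD·sin D/sin E ≈ 4.3499.
Area = ½·FD·DE·sin D ≈ 1.9993.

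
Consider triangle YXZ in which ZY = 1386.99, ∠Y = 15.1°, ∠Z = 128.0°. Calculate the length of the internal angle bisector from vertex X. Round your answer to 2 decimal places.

The third angle is ∠X = 180° − ∠Z − ∠Y = 36.90°.
Law of sines: XZ = ZY·sin Y/sin X ≈ 601.77.
Law of sines: YX = ZY·sin Z/sin X ≈ 1820.3.
The bisector from X has length 2·YX·XZ·cos(∠X/2)/(YX+XZ) ≈ 858.03.

858.03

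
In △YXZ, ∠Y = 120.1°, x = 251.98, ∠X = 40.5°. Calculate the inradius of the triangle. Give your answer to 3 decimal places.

r ≈ 39.210

The third angle is ∠Z = 180° − ∠Y − ∠X = 19.40°.
Law of sines: y = x·sin Y/sin X ≈ 335.67.
Law of sines: z = x·sin Z/sin X ≈ 128.88.
Area = ½·x·y·sin Z ≈ 14047.
Semiperimeter s = (335.67+251.98+128.88)/2 = 358.26.
Inradius = area/s = 14047/358.26 ≈ 39.21.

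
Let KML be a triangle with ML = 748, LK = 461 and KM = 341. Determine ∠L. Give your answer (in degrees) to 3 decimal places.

By the law of cosines, cos L = (ML² + LK² − KM²) / (2·ML·LK) ≈ 0.95083, so ∠L ≈ 18.04°.

18.042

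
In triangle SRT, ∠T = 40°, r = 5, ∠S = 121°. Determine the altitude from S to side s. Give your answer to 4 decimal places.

The third angle is ∠R = 180° − ∠T − ∠S = 19.00°.
Law of sines: s = r·sin S/sin R ≈ 13.164.
Law of sines: t = r·sin T/sin R ≈ 9.8718.
Area = ½·r·s·sin T ≈ 21.154.
The altitude from S has length 2·area/s ≈ 3.2139.

3.2139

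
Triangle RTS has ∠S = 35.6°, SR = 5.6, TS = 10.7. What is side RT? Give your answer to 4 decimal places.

By the law of cosines, RT² = TS² + SR² − 2·TS·SR·cos S = 48.408, so RT ≈ 6.9576.

6.9576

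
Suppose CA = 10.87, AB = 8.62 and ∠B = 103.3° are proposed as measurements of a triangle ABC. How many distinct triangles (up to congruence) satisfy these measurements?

AB·sin B = 8.62·sin(103.3°) ≈ 8.389.
Since ∠B is not acute, a triangle exists only if CA > AB; here CA > AB, so there is exactly one triangle.

1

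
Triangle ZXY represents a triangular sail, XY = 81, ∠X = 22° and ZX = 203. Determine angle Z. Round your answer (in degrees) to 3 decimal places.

∠Z ≈ 13.346°

By the law of cosines, YZ² = ZX² + XY² − 2·ZX·XY·cos X = 17279, so YZ ≈ 131.45.
Law of cosines again: cos Z = (YZ² + ZX² − XY²)/(2·YZ·ZX) ≈ 0.97299, so ∠Z ≈ 13.35°.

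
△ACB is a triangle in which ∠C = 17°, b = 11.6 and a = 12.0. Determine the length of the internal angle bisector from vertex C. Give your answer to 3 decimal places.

By the law of cosines, c² = b² + a² − 2·b·a·cos C = 12.325, so c ≈ 3.5107.
The bisector from C has length 2·b·a·cos(∠C/2)/(b+a) ≈ 11.667.

11.667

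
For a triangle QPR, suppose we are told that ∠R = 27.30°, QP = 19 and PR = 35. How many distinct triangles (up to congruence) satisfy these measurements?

PR·sin R = 35·sin(27.30°) ≈ 16.05.
Since PR sin R < QP < PR (16.05 < 19 < 35), two triangles exist.

2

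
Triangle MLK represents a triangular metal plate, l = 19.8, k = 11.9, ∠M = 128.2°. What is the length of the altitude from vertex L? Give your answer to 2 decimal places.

By the law of cosines, m² = l² + k² − 2·l·k·cos M = 825.07, so m ≈ 28.724.
Area = ½·l·k·sin M ≈ 92.582.
The altitude from L has length 2·area/l ≈ 9.3517.

9.35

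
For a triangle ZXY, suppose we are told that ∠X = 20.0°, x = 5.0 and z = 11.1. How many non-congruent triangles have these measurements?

z·sin X = 11.1·sin(20.0°) ≈ 3.796.
Since z sin X < x < z (3.796 < 5.0 < 11.1), two triangles exist.

2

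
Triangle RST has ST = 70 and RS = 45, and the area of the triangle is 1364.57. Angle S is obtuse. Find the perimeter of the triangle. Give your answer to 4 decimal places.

From area = ½·RS·ST·sin S, we get sin S = 2·area/(RS·ST) ≈ 0.86639.
Taking the obtuse solution, ∠S ≈ 119.96°.
Law of cosines then gives TR ≈ 100.35.
Perimeter = 70 + 100.35 + 45 = 215.35.

215.3543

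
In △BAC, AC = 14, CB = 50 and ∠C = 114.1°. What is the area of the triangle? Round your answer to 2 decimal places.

319.49

Area = ½·AC·CB·sin C ≈ 319.49.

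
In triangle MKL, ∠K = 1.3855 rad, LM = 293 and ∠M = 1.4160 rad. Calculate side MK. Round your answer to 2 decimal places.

99.44

The third angle is ∠L = π − ∠M − ∠K = 0.3401 rad.
Law of sines: MK = LM·sin L/sin K ≈ 99.44.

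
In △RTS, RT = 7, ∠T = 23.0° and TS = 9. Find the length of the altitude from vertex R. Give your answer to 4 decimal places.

h_R ≈ 2.7351

By the law of cosines, SR² = RT² + TS² − 2·RT·TS·cos T = 14.016, so SR ≈ 3.7438.
Area = ½·RT·TS·sin T ≈ 12.308.
The altitude from R has length 2·area/TS ≈ 2.7351.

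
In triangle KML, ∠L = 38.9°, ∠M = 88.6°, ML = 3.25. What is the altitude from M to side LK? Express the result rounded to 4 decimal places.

The third angle is ∠K = 180° − ∠M − ∠L = 52.50°.
Law of sines: LK = ML·sin M/sin K ≈ 4.0953.
Law of sines: KM = ML·sin L/sin K ≈ 2.5725.
Area = ½·ML·LK·sin L ≈ 4.179.
The altitude from M has length 2·area/LK ≈ 2.0409.

2.0409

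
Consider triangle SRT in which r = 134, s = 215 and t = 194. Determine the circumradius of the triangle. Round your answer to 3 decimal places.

109.288

By the law of cosines, cos S = (r² + t² − s²) / (2·r·t) ≈ 0.18016, so ∠S ≈ 79.62°.
Circumradius = s/(2 sin S) ≈ 109.29.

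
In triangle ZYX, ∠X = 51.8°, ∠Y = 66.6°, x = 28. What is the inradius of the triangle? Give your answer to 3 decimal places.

The third angle is ∠Z = 180° − ∠Y − ∠X = 61.60°.
Law of sines: z = x·sin Z/sin X ≈ 31.342.
Law of sines: y = x·sin Y/sin X ≈ 32.7.
Area = ½·x·z·sin Y ≈ 402.7.
Semiperimeter s = (31.342+32.7+28)/2 = 46.021.
Inradius = area/s = 402.7/46.021 ≈ 8.7504.

8.750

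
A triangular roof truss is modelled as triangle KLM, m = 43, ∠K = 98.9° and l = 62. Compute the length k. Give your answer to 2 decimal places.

80.73

By the law of cosines, k² = l² + m² − 2·l·m·cos K = 6517.9, so k ≈ 80.734.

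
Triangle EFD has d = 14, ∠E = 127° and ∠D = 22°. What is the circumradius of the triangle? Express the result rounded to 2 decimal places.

The third angle is ∠F = 180° − ∠D − ∠E = 31.00°.
Law of sines: e = d·sin E/sin D ≈ 29.847.
Law of sines: f = d·sin F/sin D ≈ 19.248.
Circumradius = d/(2 sin D) ≈ 18.686.

R ≈ 18.69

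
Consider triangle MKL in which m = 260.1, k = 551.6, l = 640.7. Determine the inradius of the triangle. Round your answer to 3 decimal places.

r ≈ 97.885

Semiperimeter s = (260.1 + 551.6 + 640.7)/2 = 726.2.
Heron's formula: area = √(726.2·466.1·174.6·85.5) ≈ 71084.
Inradius = area/s = 71084/726.2 ≈ 97.885.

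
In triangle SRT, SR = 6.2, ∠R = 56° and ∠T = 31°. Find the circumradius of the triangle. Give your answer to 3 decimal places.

6.019

The third angle is ∠S = 180° − ∠R − ∠T = 93.00°.
Law of sines: RT = SR·sin S/sin T ≈ 12.021.
Law of sines: TS = SR·sin R/sin T ≈ 9.9799.
Circumradius = SR/(2 sin T) ≈ 6.019.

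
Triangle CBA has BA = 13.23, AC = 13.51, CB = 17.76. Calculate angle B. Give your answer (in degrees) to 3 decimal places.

By the law of cosines, cos B = (CB² + BA² − AC²) / (2·CB·BA) ≈ 0.65527, so ∠B ≈ 49.06°.

49.060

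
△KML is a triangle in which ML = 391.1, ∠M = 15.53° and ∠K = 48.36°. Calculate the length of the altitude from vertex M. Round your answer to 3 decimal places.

h_M ≈ 351.189

The third angle is ∠L = 180° − ∠K − ∠M = 116.11°.
Law of sines: LK = ML·sin M/sin K ≈ 140.12.
Law of sines: KM = ML·sin L/sin K ≈ 469.92.
Area = ½·ML·LK·sin L ≈ 24604.
The altitude from M has length 2·area/LK ≈ 351.19.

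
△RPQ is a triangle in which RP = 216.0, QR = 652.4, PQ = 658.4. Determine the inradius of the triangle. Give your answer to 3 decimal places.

Semiperimeter s = (658.4 + 652.4 + 216)/2 = 763.4.
Heron's formula: area = √(763.4·105·111·547.4) ≈ 69789.
Inradius = area/s = 69789/763.4 ≈ 91.418.

r ≈ 91.418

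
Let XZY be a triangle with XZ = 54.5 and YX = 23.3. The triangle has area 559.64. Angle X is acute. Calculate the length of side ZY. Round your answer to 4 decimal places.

48.0998

From area = ½·YX·XZ·sin X, we get sin X = 2·area/(YX·XZ) ≈ 0.88143.
Taking the acute solution, ∠X ≈ 61.81°.
Law of cosines then gives ZY ≈ 48.1.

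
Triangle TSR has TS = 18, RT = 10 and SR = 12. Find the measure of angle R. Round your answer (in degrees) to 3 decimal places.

∠R ≈ 109.471°

By the law of cosines, cos R = (SR² + RT² − TS²) / (2·SR·RT) ≈ -0.33333, so ∠R ≈ 109.47°.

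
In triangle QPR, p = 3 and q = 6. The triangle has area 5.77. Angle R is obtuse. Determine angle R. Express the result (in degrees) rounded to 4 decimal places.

140.1253

From area = ½·q·p·sin R, we get sin R = 2·area/(q·p) ≈ 0.64111.
Taking the obtuse solution, ∠R ≈ 140.13°.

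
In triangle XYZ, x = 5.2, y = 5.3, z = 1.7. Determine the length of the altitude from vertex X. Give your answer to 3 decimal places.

1.691

Semiperimeter s = (5.2 + 5.3 + 1.7)/2 = 6.1.
Heron's formula: area = √(6.1·0.9·0.8·4.4) ≈ 4.396.
The altitude from X has length 2·area/x ≈ 1.6908.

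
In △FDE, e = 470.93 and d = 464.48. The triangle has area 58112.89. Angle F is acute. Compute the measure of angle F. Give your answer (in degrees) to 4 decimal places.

From area = ½·d·e·sin F, we get sin F = 2·area/(d·e) ≈ 0.53135.
Taking the acute solution, ∠F ≈ 32.10°.

32.0966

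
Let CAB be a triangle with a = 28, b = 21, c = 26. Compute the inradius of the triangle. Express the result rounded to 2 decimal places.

Semiperimeter s = (26 + 28 + 21)/2 = 37.5.
Heron's formula: area = √(37.5·11.5·9.5·16.5) ≈ 260.
Inradius = area/s = 260/37.5 ≈ 6.9333.

r ≈ 6.93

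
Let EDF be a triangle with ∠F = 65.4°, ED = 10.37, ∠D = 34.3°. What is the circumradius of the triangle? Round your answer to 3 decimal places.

The third angle is ∠E = 180° − ∠D − ∠F = 80.30°.
Law of sines: DF = ED·sin E/sin F ≈ 11.242.
Law of sines: FE = ED·sin D/sin F ≈ 6.4271.
Circumradius = ED/(2 sin F) ≈ 5.7026.

5.703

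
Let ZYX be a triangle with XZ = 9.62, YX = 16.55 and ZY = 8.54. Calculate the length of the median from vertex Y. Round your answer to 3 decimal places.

Median from Y: ½√(2·ZY² + 2·YX² − XZ²) ≈ 12.259.

12.259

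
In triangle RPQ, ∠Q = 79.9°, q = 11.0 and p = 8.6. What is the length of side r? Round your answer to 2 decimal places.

8.53

Law of sines: sin P = p·sin Q/q ≈ 0.76970.
Since q ≥ p, only the acute value applies: ∠P ≈ 50.33°.
Then ∠R = 180° − ∠Q − ∠P ≈ 49.77°.
Law of sines gives r = q·sin R/sin Q ≈ 8.5306.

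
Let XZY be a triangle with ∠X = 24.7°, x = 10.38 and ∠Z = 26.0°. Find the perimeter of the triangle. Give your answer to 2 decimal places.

The third angle is ∠Y = 180° − ∠X − ∠Z = 129.30°.
Law of sines: z = x·sin Z/sin X ≈ 10.889.
Law of sines: y = x·sin Y/sin X ≈ 19.223.
Semiperimeter s = (10.38+10.889+19.223)/2 = 20.246.
Perimeter = 10.38 + 10.889 + 19.223 = 40.492.

perimeter ≈ 40.49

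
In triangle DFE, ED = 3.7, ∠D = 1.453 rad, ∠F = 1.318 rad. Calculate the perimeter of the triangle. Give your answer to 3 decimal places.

perimeter ≈ 8.879

The third angle is ∠E = π − ∠D − ∠F = 0.371 rad.
Law of sines: FE = ED·sin D/sin F ≈ 3.795.
Law of sines: DF = ED·sin E/sin F ≈ 1.384.
Semiperimeter s = (3.795+3.7+1.384)/2 = 4.4395.
Perimeter = 3.795 + 3.7 + 1.384 = 8.879.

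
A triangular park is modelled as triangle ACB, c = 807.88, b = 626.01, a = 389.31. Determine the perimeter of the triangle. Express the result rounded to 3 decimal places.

1823.200

Perimeter = 389.31 + 807.88 + 626.01 = 1823.2.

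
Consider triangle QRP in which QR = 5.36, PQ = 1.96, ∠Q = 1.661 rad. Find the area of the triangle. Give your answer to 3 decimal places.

Area = ½·PQ·QR·sin Q ≈ 5.2314.

5.231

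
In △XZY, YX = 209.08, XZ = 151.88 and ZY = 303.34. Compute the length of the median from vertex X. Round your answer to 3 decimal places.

Median from X: ½√(2·YX² + 2·XZ² − ZY²) ≈ 101.92.

m_X ≈ 101.918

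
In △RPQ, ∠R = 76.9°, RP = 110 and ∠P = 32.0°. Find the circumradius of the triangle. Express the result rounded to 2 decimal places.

The third angle is ∠Q = 180° − ∠R − ∠P = 71.10°.
Law of sines: PQ = RP·sin R/sin Q ≈ 113.24.
Law of sines: QR = RP·sin P/sin Q ≈ 61.613.
Circumradius = RP/(2 sin Q) ≈ 58.134.

58.13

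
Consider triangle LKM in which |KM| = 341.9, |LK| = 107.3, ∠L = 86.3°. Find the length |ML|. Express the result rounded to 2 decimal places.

Law of sines: sin M = |LK|·sin L/|KM| ≈ 0.31318.
Since |KM| ≥ |LK|, only the acute value applies: ∠M ≈ 18.25°.
Then ∠K = 180° − ∠L − ∠M ≈ 75.45°.
Law of sines gives |ML| = |KM|·sin K/sin L ≈ 331.62.

331.62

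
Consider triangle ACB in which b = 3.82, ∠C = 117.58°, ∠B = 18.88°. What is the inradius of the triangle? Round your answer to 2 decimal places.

The third angle is ∠A = 180° − ∠C − ∠B = 43.54°.
Law of sines: a = b·sin A/sin B ≈ 8.1321.
Law of sines: c = b·sin C/sin B ≈ 10.464.
Area = ½·b·a·sin C ≈ 13.767.
Semiperimeter s = (8.1321+10.464+3.82)/2 = 11.208.
Inradius = area/s = 13.767/11.208 ≈ 1.2284.

r ≈ 1.23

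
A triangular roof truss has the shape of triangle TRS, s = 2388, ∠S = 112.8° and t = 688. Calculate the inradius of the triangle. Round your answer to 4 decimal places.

Law of sines: sin T = t·sin S/s ≈ 0.26560.
Since s ≥ t, only the acute value applies: ∠T ≈ 15.40°.
Then ∠R = 180° − ∠S − ∠T ≈ 51.80°.
Law of sines gives r = s·sin R/sin S ≈ 2035.6.
Area = ½·s·t·sin R ≈ 6.4554e+05.
Semiperimeter p = (688+2035.6+2388)/2 = 2555.8.
Inradius = area/p = 6.4554e+05/2555.8 ≈ 252.58.

252.5768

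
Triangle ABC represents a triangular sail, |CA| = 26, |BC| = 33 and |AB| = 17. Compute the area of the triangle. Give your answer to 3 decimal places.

area ≈ 218.815

Semiperimeter s = (33 + 26 + 17)/2 = 38.
Heron's formula: area = √(38·5·12·21) ≈ 218.81.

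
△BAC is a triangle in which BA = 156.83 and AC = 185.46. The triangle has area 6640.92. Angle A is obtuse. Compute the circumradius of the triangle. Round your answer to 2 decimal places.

364.38

From area = ½·BA·AC·sin A, we get sin A = 2·area/(BA·AC) ≈ 0.45665.
Taking the obtuse solution, ∠A ≈ 152.83°.
Law of cosines then gives CB ≈ 332.78.
Circumradius = CB/(2 sin A) ≈ 364.38.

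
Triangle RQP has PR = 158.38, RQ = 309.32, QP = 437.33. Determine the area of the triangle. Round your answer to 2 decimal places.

Semiperimeter s = (437.33 + 158.38 + 309.32)/2 = 452.51.
Heron's formula: area = √(452.51·15.185·294.13·143.19) ≈ 17012.

area ≈ 17012.23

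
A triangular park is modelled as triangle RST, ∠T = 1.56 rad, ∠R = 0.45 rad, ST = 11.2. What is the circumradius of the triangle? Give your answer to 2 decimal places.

The third angle is ∠S = π − ∠T − ∠R = 1.132 rad.
Law of sines: TR = ST·sin S/sin R ≈ 23.305.
Law of sines: RS = ST·sin T/sin R ≈ 25.748.
Circumradius = ST/(2 sin R) ≈ 12.875.

12.87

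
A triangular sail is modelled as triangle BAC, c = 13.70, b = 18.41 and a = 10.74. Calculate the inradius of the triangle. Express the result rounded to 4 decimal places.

Semiperimeter s = (18.41 + 10.74 + 13.7)/2 = 21.425.
Heron's formula: area = √(21.425·3.015·10.685·7.725) ≈ 73.02.
Inradius = area/s = 73.02/21.425 ≈ 3.4082.

3.4082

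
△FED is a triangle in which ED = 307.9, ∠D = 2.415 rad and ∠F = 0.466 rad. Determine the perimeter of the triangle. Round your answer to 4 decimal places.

939.6989

The third angle is ∠E = π − ∠D − ∠F = 0.261 rad.
Law of sines: DF = ED·sin E/sin F ≈ 176.56.
Law of sines: FE = ED·sin D/sin F ≈ 455.24.
Semiperimeter s = (307.9+176.56+455.24)/2 = 469.85.
Perimeter = 307.9 + 176.56 + 455.24 = 939.7.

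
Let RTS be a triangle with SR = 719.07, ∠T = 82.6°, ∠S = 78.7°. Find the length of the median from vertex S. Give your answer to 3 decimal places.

The third angle is ∠R = 180° − ∠T − ∠S = 18.70°.
Law of sines: TS = SR·sin R/sin T ≈ 232.48.
Law of sines: RT = SR·sin S/sin T ≈ 711.05.
Median from S: ½√(2·TS² + 2·SR² − RT²) ≈ 398.94.

398.943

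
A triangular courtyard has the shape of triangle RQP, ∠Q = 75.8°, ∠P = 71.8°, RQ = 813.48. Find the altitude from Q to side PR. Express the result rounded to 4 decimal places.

435.8844

The third angle is ∠R = 180° − ∠Q − ∠P = 32.40°.
Law of sines: QP = RQ·sin R/sin P ≈ 458.84.
Law of sines: PR = RQ·sin Q/sin P ≈ 830.16.
Area = ½·RQ·QP·sin Q ≈ 1.8093e+05.
The altitude from Q has length 2·area/PR ≈ 435.88.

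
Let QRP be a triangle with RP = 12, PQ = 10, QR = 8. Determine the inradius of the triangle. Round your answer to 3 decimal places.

r ≈ 2.646

Semiperimeter s = (12 + 10 + 8)/2 = 15.
Heron's formula: area = √(15·3·5·7) ≈ 39.686.
Inradius = area/s = 39.686/15 ≈ 2.6458.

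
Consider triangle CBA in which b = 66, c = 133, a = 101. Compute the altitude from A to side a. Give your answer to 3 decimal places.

64.153

Semiperimeter s = (133 + 66 + 101)/2 = 150.
Heron's formula: area = √(150·17·84·49) ≈ 3239.7.
The altitude from A has length 2·area/a ≈ 64.153.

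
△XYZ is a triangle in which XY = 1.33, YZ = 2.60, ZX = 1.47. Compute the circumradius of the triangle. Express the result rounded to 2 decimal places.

By the law of cosines, cos X = (ZX² + XY² − YZ²) / (2·ZX·XY) ≈ -0.72380, so ∠X ≈ 136.37°.
Circumradius = YZ/(2 sin X) ≈ 1.884.

1.88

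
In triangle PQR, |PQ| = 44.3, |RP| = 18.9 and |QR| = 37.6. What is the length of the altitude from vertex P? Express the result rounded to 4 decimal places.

h_P ≈ 18.7276

Semiperimeter s = (37.6 + 18.9 + 44.3)/2 = 50.4.
Heron's formula: area = √(50.4·12.8·31.5·6.1) ≈ 352.08.
The altitude from P has length 2·area/|QR| ≈ 18.728.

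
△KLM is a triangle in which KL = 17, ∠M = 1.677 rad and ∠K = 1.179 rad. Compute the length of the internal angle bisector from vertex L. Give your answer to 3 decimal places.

16.212

The third angle is ∠L = π − ∠M − ∠K = 0.286 rad.
Law of sines: LM = KL·sin K/sin M ≈ 15.801.
Law of sines: MK = KL·sin L/sin M ≈ 4.8165.
The bisector from L has length 2·KL·LM·cos(∠L/2)/(KL+LM) ≈ 16.212.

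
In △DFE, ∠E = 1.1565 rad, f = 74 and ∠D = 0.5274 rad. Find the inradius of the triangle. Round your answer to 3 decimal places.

14.133

The third angle is ∠F = π − ∠E − ∠D = 1.4577 rad.
Law of sines: d = f·sin D/sin F ≈ 37.483.
Law of sines: e = f·sin E/sin F ≈ 68.175.
Area = ½·f·d·sin E ≈ 1269.5.
Semiperimeter s = (37.483+74+68.175)/2 = 89.829.
Inradius = area/s = 1269.5/89.829 ≈ 14.133.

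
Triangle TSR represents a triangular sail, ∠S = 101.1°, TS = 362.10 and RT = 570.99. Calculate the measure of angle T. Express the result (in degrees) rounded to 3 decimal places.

∠T ≈ 40.416°

Law of sines: sin R = TS·sin S/RT ≈ 0.62230.
Since RT ≥ TS, only the acute value applies: ∠R ≈ 38.48°.
Then ∠T = 180° − ∠S − ∠R ≈ 40.42°.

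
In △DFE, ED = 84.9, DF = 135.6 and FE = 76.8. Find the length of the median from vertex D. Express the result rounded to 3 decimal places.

106.410

Median from D: ½√(2·ED² + 2·DF² − FE²) ≈ 106.41.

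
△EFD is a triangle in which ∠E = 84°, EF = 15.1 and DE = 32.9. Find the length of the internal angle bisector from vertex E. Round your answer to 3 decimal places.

t_E ≈ 15.383

By the law of cosines, FD² = DE² + EF² − 2·DE·EF·cos E = 1206.6, so FD ≈ 34.736.
The bisector from E has length 2·DE·EF·cos(∠E/2)/(DE+EF) ≈ 15.383.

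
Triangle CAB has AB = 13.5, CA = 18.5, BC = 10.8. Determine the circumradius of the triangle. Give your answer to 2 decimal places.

R ≈ 9.35

By the law of cosines, cos C = (BC² + CA² − AB²) / (2·BC·CA) ≈ 0.69229, so ∠C ≈ 46.19°.
Circumradius = AB/(2 sin C) ≈ 9.354.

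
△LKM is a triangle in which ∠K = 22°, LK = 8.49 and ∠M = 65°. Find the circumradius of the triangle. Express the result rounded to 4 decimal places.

The third angle is ∠L = 180° − ∠K − ∠M = 93.00°.
Law of sines: KM = LK·sin L/sin M ≈ 9.3548.
Law of sines: ML = LK·sin K/sin M ≈ 3.5092.
Circumradius = LK/(2 sin M) ≈ 4.6838.

4.6838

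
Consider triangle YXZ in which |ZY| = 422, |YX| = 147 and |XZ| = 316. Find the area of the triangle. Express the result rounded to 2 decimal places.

Semiperimeter s = (316 + 422 + 147)/2 = 442.5.
Heron's formula: area = √(442.5·126.5·20.5·295.5) ≈ 18414.

area ≈ 18414.40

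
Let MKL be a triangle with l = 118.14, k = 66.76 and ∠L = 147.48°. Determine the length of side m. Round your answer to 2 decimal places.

56.26

Law of sines: sin K = k·sin L/l ≈ 0.30379.
Since l ≥ k, only the acute value applies: ∠K ≈ 17.69°.
Then ∠M = 180° − ∠L − ∠K ≈ 14.83°.
Law of sines gives m = l·sin M/sin L ≈ 56.264.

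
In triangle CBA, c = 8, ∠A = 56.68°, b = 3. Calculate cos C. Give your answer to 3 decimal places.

cos C ≈ -0.204

By the law of cosines, a² = c² + b² − 2·c·b·cos A = 46.633, so a ≈ 6.8288.
Law of cosines again: cos C = (b² + a² − c²)/(2·b·a) ≈ -0.20421, so ∠C ≈ 101.78°.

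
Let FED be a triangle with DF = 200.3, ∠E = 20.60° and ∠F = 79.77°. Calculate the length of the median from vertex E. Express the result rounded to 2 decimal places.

The third angle is ∠D = 180° − ∠F − ∠E = 79.63°.
Law of sines: ED = DF·sin F/sin E ≈ 560.24.
Law of sines: FE = DF·sin D/sin E ≈ 559.99.
Median from E: ½√(2·FE² + 2·ED² − DF²) ≈ 551.09.

551.09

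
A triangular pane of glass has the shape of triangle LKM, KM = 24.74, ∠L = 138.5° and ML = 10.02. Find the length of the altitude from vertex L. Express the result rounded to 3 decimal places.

h_L ≈ 4.382

Law of sines: sin K = ML·sin L/KM ≈ 0.26837.
Since KM ≥ ML, only the acute value applies: ∠K ≈ 15.57°.
Then ∠M = 180° − ∠L − ∠K ≈ 25.93°.
Law of sines gives LK = KM·sin M/sin L ≈ 16.328.
Area = ½·KM·ML·sin M ≈ 54.204.
The altitude from L has length 2·area/KM ≈ 4.3819.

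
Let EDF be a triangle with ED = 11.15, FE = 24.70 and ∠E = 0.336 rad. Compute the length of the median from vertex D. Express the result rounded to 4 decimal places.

By the law of cosines, DF² = FE² + ED² − 2·FE·ED·cos E = 214.4, so DF ≈ 14.643.
Median from D: ½√(2·ED² + 2·DF² − FE²) ≈ 4.1037.

m_D ≈ 4.1037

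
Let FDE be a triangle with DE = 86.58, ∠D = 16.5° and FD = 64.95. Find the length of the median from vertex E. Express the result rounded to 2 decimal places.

By the law of cosines, EF² = FD² + DE² − 2·FD·DE·cos D = 931, so EF ≈ 30.512.
Median from E: ½√(2·DE² + 2·EF² − FD²) ≈ 56.204.

56.20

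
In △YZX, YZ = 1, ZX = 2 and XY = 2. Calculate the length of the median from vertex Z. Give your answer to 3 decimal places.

Median from Z: ½√(2·YZ² + 2·ZX² − XY²) ≈ 1.2247.

m_Z ≈ 1.225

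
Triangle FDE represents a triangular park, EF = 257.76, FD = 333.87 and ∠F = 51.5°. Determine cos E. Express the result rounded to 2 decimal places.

By the law of cosines, DE² = EF² + FD² − 2·EF·FD·cos F = 70764, so DE ≈ 266.02.
Law of cosines again: cos E = (DE² + EF² − FD²)/(2·DE·EF) ≈ 0.18766, so ∠E ≈ 79.18°.

0.19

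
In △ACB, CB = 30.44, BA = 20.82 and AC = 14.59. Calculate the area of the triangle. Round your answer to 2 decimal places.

area ≈ 134.76

Semiperimeter s = (30.44 + 20.82 + 14.59)/2 = 32.925.
Heron's formula: area = √(32.925·2.485·12.105·18.335) ≈ 134.76.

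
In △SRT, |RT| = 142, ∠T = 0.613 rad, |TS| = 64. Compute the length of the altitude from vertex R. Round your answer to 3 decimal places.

By the law of cosines, |SR|² = |RT|² + |TS|² − 2·|RT|·|TS|·cos T = 9393.4, so |SR| ≈ 96.919.
Area = ½·|RT|·|TS|·sin T ≈ 2614.3.
The altitude from R has length 2·area/|TS| ≈ 81.696.

h_R ≈ 81.696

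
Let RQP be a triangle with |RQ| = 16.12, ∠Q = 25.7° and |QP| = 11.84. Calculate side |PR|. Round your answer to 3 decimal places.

7.489

By the law of cosines, |PR|² = |RQ|² + |QP|² − 2·|RQ|·|QP|·cos Q = 56.079, so |PR| ≈ 7.4886.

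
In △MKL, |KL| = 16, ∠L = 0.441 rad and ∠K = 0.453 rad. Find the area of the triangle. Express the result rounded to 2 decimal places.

30.67

The third angle is ∠M = π − ∠K − ∠L = 2.248 rad.
Law of sines: |LM| = |KL|·sin K/sin M ≈ 8.9825.
Law of sines: |MK| = |KL|·sin L/sin M ≈ 8.7605.
Area = ½·|KL|·|LM|·sin L ≈ 30.673.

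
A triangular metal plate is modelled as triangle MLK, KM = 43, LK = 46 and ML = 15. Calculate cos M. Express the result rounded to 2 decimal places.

-0.03

By the law of cosines, cos M = (KM² + ML² − LK²) / (2·KM·ML) ≈ -0.03256, so ∠M ≈ 91.87°.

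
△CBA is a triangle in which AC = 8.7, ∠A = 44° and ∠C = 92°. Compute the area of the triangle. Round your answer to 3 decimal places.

37.822

The third angle is ∠B = 180° − ∠A − ∠C = 44.00°.
Law of sines: BA = AC·sin C/sin B ≈ 12.517.
Law of sines: CB = AC·sin A/sin B ≈ 8.7.
Area = ½·AC·BA·sin A ≈ 37.822.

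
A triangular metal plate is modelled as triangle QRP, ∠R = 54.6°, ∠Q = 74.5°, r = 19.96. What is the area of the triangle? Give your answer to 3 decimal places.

182.753

The third angle is ∠P = 180° − ∠Q − ∠R = 50.90°.
Law of sines: q = r·sin Q/sin R ≈ 23.596.
Law of sines: p = r·sin P/sin R ≈ 19.003.
Area = ½·r·q·sin P ≈ 182.75.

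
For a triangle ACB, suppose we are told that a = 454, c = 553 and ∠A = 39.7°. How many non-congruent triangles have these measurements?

c·sin A = 553·sin(39.7°) ≈ 353.2.
Since c sin A < a < c (353.2 < 454 < 553), two triangles exist.

2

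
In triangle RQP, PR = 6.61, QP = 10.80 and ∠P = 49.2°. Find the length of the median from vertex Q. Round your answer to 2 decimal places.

By the law of cosines, RQ² = QP² + PR² − 2·QP·PR·cos P = 67.039, so RQ ≈ 8.1878.
Median from Q: ½√(2·RQ² + 2·QP² − PR²) ≈ 8.9954.

9.00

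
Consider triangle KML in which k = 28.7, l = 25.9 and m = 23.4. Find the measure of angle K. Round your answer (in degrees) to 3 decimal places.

70.997

By the law of cosines, cos K = (m² + l² − k²) / (2·m·l) ≈ 0.32561, so ∠K ≈ 71.00°.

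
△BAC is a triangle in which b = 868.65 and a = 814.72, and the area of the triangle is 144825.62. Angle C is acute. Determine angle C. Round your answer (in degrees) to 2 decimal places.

From area = ½·b·a·sin C, we get sin C = 2·area/(b·a) ≈ 0.40928.
Taking the acute solution, ∠C ≈ 24.16°.

∠C ≈ 24.16°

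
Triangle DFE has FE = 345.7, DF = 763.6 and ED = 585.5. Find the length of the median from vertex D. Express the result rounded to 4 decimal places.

Median from D: ½√(2·ED² + 2·DF² − FE²) ≈ 658.08.

658.0809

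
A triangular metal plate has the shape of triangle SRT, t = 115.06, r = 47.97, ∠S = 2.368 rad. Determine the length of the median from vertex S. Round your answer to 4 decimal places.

m_S ≈ 43.7112

By the law of cosines, s² = r² + t² − 2·r·t·cos S = 23437, so s ≈ 153.09.
Median from S: ½√(2·r² + 2·t² − s²) ≈ 43.711.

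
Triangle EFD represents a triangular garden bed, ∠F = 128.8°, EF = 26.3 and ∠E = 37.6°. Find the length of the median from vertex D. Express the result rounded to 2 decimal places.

The third angle is ∠D = 180° − ∠E − ∠F = 13.60°.
Law of sines: FD = EF·sin E/sin D ≈ 68.243.
Law of sines: DE = EF·sin F/sin D ≈ 87.167.
Median from D: ½√(2·FD² + 2·DE² − EF²) ≈ 77.166.

m_D ≈ 77.17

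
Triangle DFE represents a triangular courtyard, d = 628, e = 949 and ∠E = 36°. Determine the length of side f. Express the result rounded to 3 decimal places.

1382.331

Law of sines: sin D = d·sin E/e ≈ 0.38897.
Since e ≥ d, only the acute value applies: ∠D ≈ 22.89°.
Then ∠F = 180° − ∠E − ∠D ≈ 121.11°.
Law of sines gives f = e·sin F/sin E ≈ 1382.3.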